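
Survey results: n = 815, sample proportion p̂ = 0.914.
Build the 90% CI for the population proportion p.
(0.898, 0.930)

Proportion CI:
SE = √(p̂(1-p̂)/n) = √(0.914 · 0.086 / 815) = 0.00982

z* = 1.645
Margin = z* · SE = 1.645 · 0.00982 = 0.0162

CI: 0.914 ± 0.0162 = (0.898, 0.930)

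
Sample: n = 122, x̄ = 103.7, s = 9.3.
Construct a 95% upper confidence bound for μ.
μ ≤ 105.10

Upper bound (one-sided):
t* = 1.658 (one-sided for 95%)
Upper bound = x̄ + t* · s/√n = 103.7 + 1.658 · 9.3/√122 = 105.10

We are 95% confident that μ ≤ 105.10.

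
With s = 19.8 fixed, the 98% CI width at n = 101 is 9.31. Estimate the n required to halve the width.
n ≈ 404

CI width ∝ 1/√n
To reduce width by factor 2, need √n to grow by 2 → need 2² = 4 times as many samples.

Current: n = 101, width = 9.31
New: n = 404, width ≈ 4.60

Width reduced by factor of 9.31/4.60 = 2.02.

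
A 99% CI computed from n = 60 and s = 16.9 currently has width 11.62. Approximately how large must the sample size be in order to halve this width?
n ≈ 240

CI width ∝ 1/√n
To reduce width by factor 2, need √n to grow by 2 → need 2² = 4 times as many samples.

Current: n = 60, width = 11.62
New: n = 240, width ≈ 5.67

Width reduced by factor of 11.62/5.67 = 2.05.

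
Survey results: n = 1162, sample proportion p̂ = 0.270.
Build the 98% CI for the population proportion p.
(0.240, 0.300)

Proportion CI:
SE = √(p̂(1-p̂)/n) = √(0.270 · 0.730 / 1162) = 0.01302

z* = 2.326
Margin = z* · SE = 2.326 · 0.01302 = 0.0303

CI: 0.270 ± 0.0303 = (0.240, 0.300)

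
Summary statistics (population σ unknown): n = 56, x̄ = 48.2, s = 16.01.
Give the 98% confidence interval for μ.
(43.07, 53.33)

t-interval (σ unknown):
df = n - 1 = 55
t* = 2.396 for 98% confidence

Margin of error = t* · s/√n = 2.396 · 16.01/√56 = 5.13

CI: (43.07, 53.33)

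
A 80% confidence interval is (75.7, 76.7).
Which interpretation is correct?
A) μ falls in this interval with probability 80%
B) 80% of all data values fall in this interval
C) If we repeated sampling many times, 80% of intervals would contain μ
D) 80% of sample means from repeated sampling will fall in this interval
C

A) Wrong — μ is fixed; the randomness lives in the interval, not in μ.
B) Wrong — a CI is about the parameter μ, not individual data values.
C) Correct — this is the frequentist long-run coverage interpretation.
D) Wrong — coverage applies to intervals containing μ, not to future x̄ values.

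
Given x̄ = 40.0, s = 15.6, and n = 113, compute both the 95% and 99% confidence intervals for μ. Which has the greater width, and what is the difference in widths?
99% CI is wider by 1.88

df = 112
95% CI: t* = 1.981, (37.09, 42.91), width = 2 · t* · s/√n = 5.81
99% CI: t* = 2.620, (36.16, 43.84), width = 2 · t* · s/√n = 7.69

The 99% CI is wider by 7.69 - 5.81 = 1.88.
Higher confidence requires a wider interval.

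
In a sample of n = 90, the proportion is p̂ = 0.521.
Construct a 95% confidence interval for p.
(0.418, 0.624)

Proportion CI:
SE = √(p̂(1-p̂)/n) = √(0.521 · 0.479 / 90) = 0.05266

z* = 1.960
Margin = z* · SE = 1.960 · 0.05266 = 0.1032

CI: 0.521 ± 0.1032 = (0.418, 0.624)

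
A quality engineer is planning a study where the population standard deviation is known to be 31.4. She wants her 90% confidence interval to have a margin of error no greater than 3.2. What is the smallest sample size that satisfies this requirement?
n ≥ 261

For margin E ≤ 3.2:
n ≥ (z* · σ / E)²
n ≥ (1.645 · 31.4 / 3.2)²
n ≥ 260.55

Minimum n = 261 (rounding up)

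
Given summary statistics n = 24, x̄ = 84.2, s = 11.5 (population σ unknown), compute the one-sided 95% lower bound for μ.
μ ≥ 80.18

Lower bound (one-sided):
t* = 1.714 (one-sided for 95%)
Lower bound = x̄ - t* · s/√n = 84.2 - 1.714 · 11.5/√24 = 80.18

We are 95% confident that μ ≥ 80.18.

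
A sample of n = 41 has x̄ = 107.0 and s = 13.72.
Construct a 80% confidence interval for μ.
(104.21, 109.79)

t-interval (σ unknown):
df = n - 1 = 40
t* = 1.303 for 80% confidence

Margin of error = t* · s/√n = 1.303 · 13.72/√41 = 2.79

CI: (104.21, 109.79)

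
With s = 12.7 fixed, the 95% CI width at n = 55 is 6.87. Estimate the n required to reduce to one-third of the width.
n ≈ 495

CI width ∝ 1/√n
To reduce width by factor 3, need √n to grow by 3 → need 3² = 9 times as many samples.

Current: n = 55, width = 6.87
New: n = 495, width ≈ 2.24

Width reduced by factor of 6.87/2.24 = 3.07.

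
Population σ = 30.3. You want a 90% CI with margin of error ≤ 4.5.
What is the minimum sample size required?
n ≥ 123

For margin E ≤ 4.5:
n ≥ (z* · σ / E)²
n ≥ (1.645 · 30.3 / 4.5)²
n ≥ 122.69

Minimum n = 123 (rounding up)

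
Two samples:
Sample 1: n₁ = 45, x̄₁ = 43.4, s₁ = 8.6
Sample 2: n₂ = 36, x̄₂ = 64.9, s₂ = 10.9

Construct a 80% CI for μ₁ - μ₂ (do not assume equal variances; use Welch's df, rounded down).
(-24.38, -18.62)

Difference: x̄₁ - x̄₂ = -21.50
SE = √(s₁²/n₁ + s₂²/n₂) = √(8.6²/45 + 10.9²/36) = 2.2235
df = 65.60 → 65 (Welch–Satterthwaite, rounded down)
t* = 1.295

CI: -21.50 ± 1.295 · 2.2235 = -21.50 ± 2.88 = (-24.38, -18.62)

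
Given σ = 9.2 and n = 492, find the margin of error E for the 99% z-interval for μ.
Margin of error = 1.07

Margin of error = z* · σ/√n
= 2.576 · 9.2/√492
= 2.576 · 9.2/22.1811
= 1.07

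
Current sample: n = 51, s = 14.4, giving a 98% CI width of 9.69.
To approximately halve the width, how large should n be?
n ≈ 204

CI width ∝ 1/√n
To reduce width by factor 2, need √n to grow by 2 → need 2² = 4 times as many samples.

Current: n = 51, width = 9.69
New: n = 204, width ≈ 4.73

Width reduced by factor of 9.69/4.73 = 2.05.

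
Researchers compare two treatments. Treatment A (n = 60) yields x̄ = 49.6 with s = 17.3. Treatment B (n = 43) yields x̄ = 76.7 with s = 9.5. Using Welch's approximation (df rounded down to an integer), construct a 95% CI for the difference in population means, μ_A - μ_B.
(-32.38, -21.82)

Difference: x̄₁ - x̄₂ = -27.10
SE = √(s₁²/n₁ + s₂²/n₂) = √(17.3²/60 + 9.5²/43) = 2.6621
df = 95.38 → 95 (Welch–Satterthwaite, rounded down)
t* = 1.985

CI: -27.10 ± 1.985 · 2.6621 = -27.10 ± 5.28 = (-32.38, -21.82)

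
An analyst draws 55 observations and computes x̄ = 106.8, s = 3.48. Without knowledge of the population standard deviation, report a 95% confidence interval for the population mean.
(105.86, 107.74)

t-interval (σ unknown):
df = n - 1 = 54
t* = 2.005 for 95% confidence

Margin of error = t* · s/√n = 2.005 · 3.48/√55 = 0.94

CI: (105.86, 107.74)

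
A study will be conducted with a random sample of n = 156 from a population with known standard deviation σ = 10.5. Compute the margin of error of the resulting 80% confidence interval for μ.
Margin of error = 1.08

Margin of error = z* · σ/√n
= 1.282 · 10.5/√156
= 1.282 · 10.5/12.4900
= 1.08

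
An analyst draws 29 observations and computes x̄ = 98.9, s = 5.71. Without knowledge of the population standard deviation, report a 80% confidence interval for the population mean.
(97.51, 100.29)

t-interval (σ unknown):
df = n - 1 = 28
t* = 1.313 for 80% confidence

Margin of error = t* · s/√n = 1.313 · 5.71/√29 = 1.39

CI: (97.51, 100.29)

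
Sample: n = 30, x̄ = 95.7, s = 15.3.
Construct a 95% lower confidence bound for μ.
μ ≥ 90.95

Lower bound (one-sided):
t* = 1.699 (one-sided for 95%)
Lower bound = x̄ - t* · s/√n = 95.7 - 1.699 · 15.3/√30 = 90.95

We are 95% confident that μ ≥ 90.95.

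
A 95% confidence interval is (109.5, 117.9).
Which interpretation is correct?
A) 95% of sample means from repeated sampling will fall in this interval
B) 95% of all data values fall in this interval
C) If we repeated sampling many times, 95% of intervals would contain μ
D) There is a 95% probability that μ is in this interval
C

A) Wrong — coverage applies to intervals containing μ, not to future x̄ values.
B) Wrong — a CI is about the parameter μ, not individual data values.
C) Correct — this is the frequentist long-run coverage interpretation.
D) Wrong — μ is fixed; the randomness lives in the interval, not in μ.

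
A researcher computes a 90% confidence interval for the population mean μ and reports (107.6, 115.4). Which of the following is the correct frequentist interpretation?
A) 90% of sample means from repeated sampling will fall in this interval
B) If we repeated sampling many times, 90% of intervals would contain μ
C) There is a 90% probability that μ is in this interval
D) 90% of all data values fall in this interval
B

A) Wrong — coverage applies to intervals containing μ, not to future x̄ values.
B) Correct — this is the frequentist long-run coverage interpretation.
C) Wrong — μ is fixed; the randomness lives in the interval, not in μ.
D) Wrong — a CI is about the parameter μ, not individual data values.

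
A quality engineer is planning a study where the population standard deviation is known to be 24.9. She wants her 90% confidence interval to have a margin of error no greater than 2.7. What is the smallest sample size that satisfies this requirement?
n ≥ 231

For margin E ≤ 2.7:
n ≥ (z* · σ / E)²
n ≥ (1.645 · 24.9 / 2.7)²
n ≥ 230.15

Minimum n = 231 (rounding up)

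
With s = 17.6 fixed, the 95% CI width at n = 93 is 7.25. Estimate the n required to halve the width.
n ≈ 372

CI width ∝ 1/√n
To reduce width by factor 2, need √n to grow by 2 → need 2² = 4 times as many samples.

Current: n = 93, width = 7.25
New: n = 372, width ≈ 3.59

Width reduced by factor of 7.25/3.59 = 2.02.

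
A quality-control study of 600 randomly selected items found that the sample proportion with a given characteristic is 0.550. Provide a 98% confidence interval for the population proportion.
(0.503, 0.597)

Proportion CI:
SE = √(p̂(1-p̂)/n) = √(0.550 · 0.450 / 600) = 0.02031

z* = 2.326
Margin = z* · SE = 2.326 · 0.02031 = 0.0472

CI: 0.550 ± 0.0472 = (0.503, 0.597)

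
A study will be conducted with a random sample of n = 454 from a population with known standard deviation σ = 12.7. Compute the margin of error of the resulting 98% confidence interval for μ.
Margin of error = 1.39

Margin of error = z* · σ/√n
= 2.326 · 12.7/√454
= 2.326 · 12.7/21.3073
= 1.39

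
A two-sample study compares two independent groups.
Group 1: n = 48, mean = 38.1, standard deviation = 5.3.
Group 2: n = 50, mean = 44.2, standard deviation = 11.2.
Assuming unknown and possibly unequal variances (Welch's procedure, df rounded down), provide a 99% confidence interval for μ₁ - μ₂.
(-10.76, -1.44)

Difference: x̄₁ - x̄₂ = -6.10
SE = √(s₁²/n₁ + s₂²/n₂) = √(5.3²/48 + 11.2²/50) = 1.7590
df = 70.53 → 70 (Welch–Satterthwaite, rounded down)
t* = 2.648

CI: -6.10 ± 2.648 · 1.7590 = -6.10 ± 4.66 = (-10.76, -1.44)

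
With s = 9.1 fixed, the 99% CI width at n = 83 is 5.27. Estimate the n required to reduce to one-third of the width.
n ≈ 747

CI width ∝ 1/√n
To reduce width by factor 3, need √n to grow by 3 → need 3² = 9 times as many samples.

Current: n = 83, width = 5.27
New: n = 747, width ≈ 1.72

Width reduced by factor of 5.27/1.72 = 3.06.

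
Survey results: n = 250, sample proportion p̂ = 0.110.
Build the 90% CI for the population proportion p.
(0.077, 0.143)

Proportion CI:
SE = √(p̂(1-p̂)/n) = √(0.110 · 0.890 / 250) = 0.01979

z* = 1.645
Margin = z* · SE = 1.645 · 0.01979 = 0.0326

CI: 0.110 ± 0.0326 = (0.077, 0.143)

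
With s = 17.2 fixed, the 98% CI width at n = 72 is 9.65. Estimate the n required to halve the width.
n ≈ 288

CI width ∝ 1/√n
To reduce width by factor 2, need √n to grow by 2 → need 2² = 4 times as many samples.

Current: n = 72, width = 9.65
New: n = 288, width ≈ 4.74

Width reduced by factor of 9.65/4.74 = 2.04.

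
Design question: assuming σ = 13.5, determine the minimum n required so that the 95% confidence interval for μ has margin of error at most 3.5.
n ≥ 58

For margin E ≤ 3.5:
n ≥ (z* · σ / E)²
n ≥ (1.960 · 13.5 / 3.5)²
n ≥ 57.15

Minimum n = 58 (rounding up)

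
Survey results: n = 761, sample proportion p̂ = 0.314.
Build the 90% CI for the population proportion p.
(0.286, 0.342)

Proportion CI:
SE = √(p̂(1-p̂)/n) = √(0.314 · 0.686 / 761) = 0.01682

z* = 1.645
Margin = z* · SE = 1.645 · 0.01682 = 0.0277

CI: 0.314 ± 0.0277 = (0.286, 0.342)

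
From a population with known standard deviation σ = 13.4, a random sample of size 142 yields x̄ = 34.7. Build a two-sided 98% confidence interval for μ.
(32.08, 37.32)

z-interval (σ known):
z* = 2.326 for 98% confidence

Margin of error = z* · σ/√n = 2.326 · 13.4/√142 = 2.62

CI: (34.7 - 2.62, 34.7 + 2.62) = (32.08, 37.32)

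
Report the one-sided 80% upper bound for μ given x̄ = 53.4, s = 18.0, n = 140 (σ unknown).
μ ≤ 54.68

Upper bound (one-sided):
t* = 0.844 (one-sided for 80%)
Upper bound = x̄ + t* · s/√n = 53.4 + 0.844 · 18.0/√140 = 54.68

We are 80% confident that μ ≤ 54.68.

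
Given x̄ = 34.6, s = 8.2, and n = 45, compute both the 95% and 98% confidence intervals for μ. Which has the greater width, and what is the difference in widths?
98% CI is wider by 0.97

df = 44
95% CI: t* = 2.015, (32.14, 37.06), width = 2 · t* · s/√n = 4.93
98% CI: t* = 2.414, (31.65, 37.55), width = 2 · t* · s/√n = 5.90

The 98% CI is wider by 5.90 - 4.93 = 0.97.
Higher confidence requires a wider interval.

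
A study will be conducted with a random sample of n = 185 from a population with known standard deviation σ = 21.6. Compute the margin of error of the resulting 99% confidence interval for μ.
Margin of error = 4.09

Margin of error = z* · σ/√n
= 2.576 · 21.6/√185
= 2.576 · 21.6/13.6015
= 4.09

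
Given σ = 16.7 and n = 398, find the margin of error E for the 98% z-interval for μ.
Margin of error = 1.95

Margin of error = z* · σ/√n
= 2.326 · 16.7/√398
= 2.326 · 16.7/19.9499
= 1.95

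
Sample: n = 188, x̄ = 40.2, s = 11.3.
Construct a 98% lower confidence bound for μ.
μ ≥ 38.50

Lower bound (one-sided):
t* = 2.068 (one-sided for 98%)
Lower bound = x̄ - t* · s/√n = 40.2 - 2.068 · 11.3/√188 = 38.50

We are 98% confident that μ ≥ 38.50.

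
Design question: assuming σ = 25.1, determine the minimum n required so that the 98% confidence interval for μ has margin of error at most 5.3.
n ≥ 122

For margin E ≤ 5.3:
n ≥ (z* · σ / E)²
n ≥ (2.326 · 25.1 / 5.3)²
n ≥ 121.34

Minimum n = 122 (rounding up)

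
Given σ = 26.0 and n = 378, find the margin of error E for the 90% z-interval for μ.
Margin of error = 2.20

Margin of error = z* · σ/√n
= 1.645 · 26.0/√378
= 1.645 · 26.0/19.4422
= 2.20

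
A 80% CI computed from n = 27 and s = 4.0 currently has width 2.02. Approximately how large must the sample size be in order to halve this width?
n ≈ 108

CI width ∝ 1/√n
To reduce width by factor 2, need √n to grow by 2 → need 2² = 4 times as many samples.

Current: n = 27, width = 2.02
New: n = 108, width ≈ 0.99

Width reduced by factor of 2.02/0.99 = 2.04.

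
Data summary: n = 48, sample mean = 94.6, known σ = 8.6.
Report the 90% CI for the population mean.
(92.56, 96.64)

z-interval (σ known):
z* = 1.645 for 90% confidence

Margin of error = z* · σ/√n = 1.645 · 8.6/√48 = 2.04

CI: (94.6 - 2.04, 94.6 + 2.04) = (92.56, 96.64)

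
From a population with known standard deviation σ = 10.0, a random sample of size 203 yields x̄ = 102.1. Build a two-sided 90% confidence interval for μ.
(100.95, 103.25)

z-interval (σ known):
z* = 1.645 for 90% confidence

Margin of error = z* · σ/√n = 1.645 · 10.0/√203 = 1.15

CI: (102.1 - 1.15, 102.1 + 1.15) = (100.95, 103.25)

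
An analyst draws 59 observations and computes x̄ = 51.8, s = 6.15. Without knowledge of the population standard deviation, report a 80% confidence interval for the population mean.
(50.76, 52.84)

t-interval (σ unknown):
df = n - 1 = 58
t* = 1.296 for 80% confidence

Margin of error = t* · s/√n = 1.296 · 6.15/√59 = 1.04

CI: (50.76, 52.84)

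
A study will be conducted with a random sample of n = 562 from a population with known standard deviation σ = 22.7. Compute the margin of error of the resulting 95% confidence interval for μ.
Margin of error = 1.88

Margin of error = z* · σ/√n
= 1.960 · 22.7/√562
= 1.960 · 22.7/23.7065
= 1.88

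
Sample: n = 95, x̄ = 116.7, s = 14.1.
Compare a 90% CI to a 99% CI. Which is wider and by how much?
99% CI is wider by 2.80

df = 94
90% CI: t* = 1.661, (114.30, 119.10), width = 2 · t* · s/√n = 4.81
99% CI: t* = 2.629, (112.90, 120.50), width = 2 · t* · s/√n = 7.61

The 99% CI is wider by 7.61 - 4.81 = 2.80.
Higher confidence requires a wider interval.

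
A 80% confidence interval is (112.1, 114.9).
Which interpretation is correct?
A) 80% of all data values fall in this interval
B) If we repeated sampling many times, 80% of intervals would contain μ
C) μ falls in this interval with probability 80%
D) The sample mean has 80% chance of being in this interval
B

A) Wrong — a CI is about the parameter μ, not individual data values.
B) Correct — this is the frequentist long-run coverage interpretation.
C) Wrong — μ is fixed; the randomness lives in the interval, not in μ.
D) Wrong — x̄ is observed and sits in the interval by construction.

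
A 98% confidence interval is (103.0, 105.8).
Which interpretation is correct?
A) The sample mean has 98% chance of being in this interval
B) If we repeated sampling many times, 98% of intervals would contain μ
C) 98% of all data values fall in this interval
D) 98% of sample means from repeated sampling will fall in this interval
B

A) Wrong — x̄ is observed and sits in the interval by construction.
B) Correct — this is the frequentist long-run coverage interpretation.
C) Wrong — a CI is about the parameter μ, not individual data values.
D) Wrong — coverage applies to intervals containing μ, not to future x̄ values.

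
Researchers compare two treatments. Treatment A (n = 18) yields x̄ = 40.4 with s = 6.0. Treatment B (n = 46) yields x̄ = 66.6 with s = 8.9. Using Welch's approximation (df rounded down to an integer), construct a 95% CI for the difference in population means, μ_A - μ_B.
(-30.09, -22.31)

Difference: x̄₁ - x̄₂ = -26.20
SE = √(s₁²/n₁ + s₂²/n₂) = √(6.0²/18 + 8.9²/46) = 1.9292
df = 45.99 → 45 (Welch–Satterthwaite, rounded down)
t* = 2.014

CI: -26.20 ± 2.014 · 1.9292 = -26.20 ± 3.89 = (-30.09, -22.31)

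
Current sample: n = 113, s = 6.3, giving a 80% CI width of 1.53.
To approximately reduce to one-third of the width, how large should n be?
n ≈ 1017

CI width ∝ 1/√n
To reduce width by factor 3, need √n to grow by 3 → need 3² = 9 times as many samples.

Current: n = 113, width = 1.53
New: n = 1017, width ≈ 0.51

Width reduced by factor of 1.53/0.51 = 3.00.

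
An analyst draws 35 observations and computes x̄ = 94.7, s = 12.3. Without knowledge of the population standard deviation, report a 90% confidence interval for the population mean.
(91.18, 98.22)

t-interval (σ unknown):
df = n - 1 = 34
t* = 1.691 for 90% confidence

Margin of error = t* · s/√n = 1.691 · 12.3/√35 = 3.52

CI: (91.18, 98.22)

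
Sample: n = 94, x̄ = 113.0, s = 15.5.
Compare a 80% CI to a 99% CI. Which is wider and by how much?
99% CI is wider by 4.28

df = 93
80% CI: t* = 1.291, (110.94, 115.06), width = 2 · t* · s/√n = 4.13
99% CI: t* = 2.630, (108.80, 117.20), width = 2 · t* · s/√n = 8.41

The 99% CI is wider by 8.41 - 4.13 = 4.28.
Higher confidence requires a wider interval.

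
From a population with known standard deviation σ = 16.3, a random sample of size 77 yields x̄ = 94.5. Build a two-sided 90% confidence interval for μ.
(91.44, 97.56)

z-interval (σ known):
z* = 1.645 for 90% confidence

Margin of error = z* · σ/√n = 1.645 · 16.3/√77 = 3.06

CI: (94.5 - 3.06, 94.5 + 3.06) = (91.44, 97.56)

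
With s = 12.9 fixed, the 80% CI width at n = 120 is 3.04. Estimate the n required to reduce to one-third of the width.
n ≈ 1080

CI width ∝ 1/√n
To reduce width by factor 3, need √n to grow by 3 → need 3² = 9 times as many samples.

Current: n = 120, width = 3.04
New: n = 1080, width ≈ 1.01

Width reduced by factor of 3.04/1.01 = 3.01.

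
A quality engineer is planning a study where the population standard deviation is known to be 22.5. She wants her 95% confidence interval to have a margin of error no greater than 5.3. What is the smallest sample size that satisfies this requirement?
n ≥ 70

For margin E ≤ 5.3:
n ≥ (z* · σ / E)²
n ≥ (1.960 · 22.5 / 5.3)²
n ≥ 69.23

Minimum n = 70 (rounding up)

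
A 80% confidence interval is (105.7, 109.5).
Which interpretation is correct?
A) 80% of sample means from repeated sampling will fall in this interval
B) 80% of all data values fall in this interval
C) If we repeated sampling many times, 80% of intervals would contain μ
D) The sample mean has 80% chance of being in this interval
C

A) Wrong — coverage applies to intervals containing μ, not to future x̄ values.
B) Wrong — a CI is about the parameter μ, not individual data values.
C) Correct — this is the frequentist long-run coverage interpretation.
D) Wrong — x̄ is observed and sits in the interval by construction.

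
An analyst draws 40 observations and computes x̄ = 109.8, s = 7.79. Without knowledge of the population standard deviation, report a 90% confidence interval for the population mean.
(107.72, 111.88)

t-interval (σ unknown):
df = n - 1 = 39
t* = 1.685 for 90% confidence

Margin of error = t* · s/√n = 1.685 · 7.79/√40 = 2.08

CI: (107.72, 111.88)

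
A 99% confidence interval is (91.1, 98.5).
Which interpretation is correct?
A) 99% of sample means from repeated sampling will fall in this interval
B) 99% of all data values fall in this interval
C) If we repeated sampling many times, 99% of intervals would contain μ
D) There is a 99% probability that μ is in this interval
C

A) Wrong — coverage applies to intervals containing μ, not to future x̄ values.
B) Wrong — a CI is about the parameter μ, not individual data values.
C) Correct — this is the frequentist long-run coverage interpretation.
D) Wrong — μ is fixed; the randomness lives in the interval, not in μ.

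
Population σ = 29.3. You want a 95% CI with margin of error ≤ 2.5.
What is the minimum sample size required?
n ≥ 528

For margin E ≤ 2.5:
n ≥ (z* · σ / E)²
n ≥ (1.960 · 29.3 / 2.5)²
n ≥ 527.68

Minimum n = 528 (rounding up)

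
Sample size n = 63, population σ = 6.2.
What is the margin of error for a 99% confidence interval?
Margin of error = 2.01

Margin of error = z* · σ/√n
= 2.576 · 6.2/√63
= 2.576 · 6.2/7.9373
= 2.01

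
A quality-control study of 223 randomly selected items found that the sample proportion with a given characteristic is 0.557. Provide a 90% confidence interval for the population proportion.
(0.502, 0.612)

Proportion CI:
SE = √(p̂(1-p̂)/n) = √(0.557 · 0.443 / 223) = 0.03326

z* = 1.645
Margin = z* · SE = 1.645 · 0.03326 = 0.0547

CI: 0.557 ± 0.0547 = (0.502, 0.612)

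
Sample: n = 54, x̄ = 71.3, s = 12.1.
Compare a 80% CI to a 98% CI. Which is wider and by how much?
98% CI is wider by 3.63

df = 53
80% CI: t* = 1.298, (69.16, 73.44), width = 2 · t* · s/√n = 4.27
98% CI: t* = 2.399, (67.35, 75.25), width = 2 · t* · s/√n = 7.90

The 98% CI is wider by 7.90 - 4.27 = 3.63.
Higher confidence requires a wider interval.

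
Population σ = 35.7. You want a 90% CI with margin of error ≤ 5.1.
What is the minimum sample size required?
n ≥ 133

For margin E ≤ 5.1:
n ≥ (z* · σ / E)²
n ≥ (1.645 · 35.7 / 5.1)²
n ≥ 132.60

Minimum n = 133 (rounding up)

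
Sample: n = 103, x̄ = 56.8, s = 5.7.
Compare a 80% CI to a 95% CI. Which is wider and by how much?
95% CI is wider by 0.78

df = 102
80% CI: t* = 1.290, (56.08, 57.52), width = 2 · t* · s/√n = 1.45
95% CI: t* = 1.983, (55.69, 57.91), width = 2 · t* · s/√n = 2.23

The 95% CI is wider by 2.23 - 1.45 = 0.78.
Higher confidence requires a wider interval.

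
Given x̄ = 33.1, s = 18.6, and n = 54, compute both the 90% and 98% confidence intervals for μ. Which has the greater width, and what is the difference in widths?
98% CI is wider by 3.67

df = 53
90% CI: t* = 1.674, (28.86, 37.34), width = 2 · t* · s/√n = 8.47
98% CI: t* = 2.399, (27.03, 39.17), width = 2 · t* · s/√n = 12.14

The 98% CI is wider by 12.14 - 8.47 = 3.67.
Higher confidence requires a wider interval.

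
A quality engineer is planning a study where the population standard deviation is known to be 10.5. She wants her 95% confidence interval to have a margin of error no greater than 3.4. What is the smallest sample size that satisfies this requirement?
n ≥ 37

For margin E ≤ 3.4:
n ≥ (z* · σ / E)²
n ≥ (1.960 · 10.5 / 3.4)²
n ≥ 36.64

Minimum n = 37 (rounding up)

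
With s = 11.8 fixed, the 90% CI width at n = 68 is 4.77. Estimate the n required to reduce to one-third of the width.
n ≈ 612

CI width ∝ 1/√n
To reduce width by factor 3, need √n to grow by 3 → need 3² = 9 times as many samples.

Current: n = 68, width = 4.77
New: n = 612, width ≈ 1.57

Width reduced by factor of 4.77/1.57 = 3.04.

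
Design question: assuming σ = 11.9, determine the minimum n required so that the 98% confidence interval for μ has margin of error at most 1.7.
n ≥ 266

For margin E ≤ 1.7:
n ≥ (z* · σ / E)²
n ≥ (2.326 · 11.9 / 1.7)²
n ≥ 265.10

Minimum n = 266 (rounding up)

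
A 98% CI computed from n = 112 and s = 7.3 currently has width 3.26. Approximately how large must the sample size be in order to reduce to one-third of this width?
n ≈ 1008

CI width ∝ 1/√n
To reduce width by factor 3, need √n to grow by 3 → need 3² = 9 times as many samples.

Current: n = 112, width = 3.26
New: n = 1008, width ≈ 1.07

Width reduced by factor of 3.26/1.07 = 3.05.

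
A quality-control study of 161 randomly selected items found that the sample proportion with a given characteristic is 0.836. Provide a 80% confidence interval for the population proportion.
(0.799, 0.873)

Proportion CI:
SE = √(p̂(1-p̂)/n) = √(0.836 · 0.164 / 161) = 0.02918

z* = 1.282
Margin = z* · SE = 1.282 · 0.02918 = 0.0374

CI: 0.836 ± 0.0374 = (0.799, 0.873)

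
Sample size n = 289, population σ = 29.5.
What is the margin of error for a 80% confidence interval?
Margin of error = 2.22

Margin of error = z* · σ/√n
= 1.282 · 29.5/√289
= 1.282 · 29.5/17.0000
= 2.22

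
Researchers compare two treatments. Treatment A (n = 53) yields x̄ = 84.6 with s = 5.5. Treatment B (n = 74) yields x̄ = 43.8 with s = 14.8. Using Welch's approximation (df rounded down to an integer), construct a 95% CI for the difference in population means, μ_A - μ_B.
(37.07, 44.53)

Difference: x̄₁ - x̄₂ = 40.80
SE = √(s₁²/n₁ + s₂²/n₂) = √(5.5²/53 + 14.8²/74) = 1.8790
df = 98.71 → 98 (Welch–Satterthwaite, rounded down)
t* = 1.984

CI: 40.80 ± 1.984 · 1.8790 = 40.80 ± 3.73 = (37.07, 44.53)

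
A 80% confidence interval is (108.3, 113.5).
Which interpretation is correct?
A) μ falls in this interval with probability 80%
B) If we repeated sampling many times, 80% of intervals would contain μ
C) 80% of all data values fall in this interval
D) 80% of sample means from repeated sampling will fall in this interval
B

A) Wrong — μ is fixed; the randomness lives in the interval, not in μ.
B) Correct — this is the frequentist long-run coverage interpretation.
C) Wrong — a CI is about the parameter μ, not individual data values.
D) Wrong — coverage applies to intervals containing μ, not to future x̄ values.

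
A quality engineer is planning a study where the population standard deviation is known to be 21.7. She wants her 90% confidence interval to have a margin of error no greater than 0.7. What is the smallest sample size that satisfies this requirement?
n ≥ 2601

For margin E ≤ 0.7:
n ≥ (z* · σ / E)²
n ≥ (1.645 · 21.7 / 0.7)²
n ≥ 2600.49

Minimum n = 2601 (rounding up)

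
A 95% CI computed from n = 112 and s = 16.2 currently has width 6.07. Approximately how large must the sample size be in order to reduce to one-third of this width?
n ≈ 1008

CI width ∝ 1/√n
To reduce width by factor 3, need √n to grow by 3 → need 3² = 9 times as many samples.

Current: n = 112, width = 6.07
New: n = 1008, width ≈ 2.00

Width reduced by factor of 6.07/2.00 = 3.04.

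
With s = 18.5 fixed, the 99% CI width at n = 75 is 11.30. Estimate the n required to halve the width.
n ≈ 300

CI width ∝ 1/√n
To reduce width by factor 2, need √n to grow by 2 → need 2² = 4 times as many samples.

Current: n = 75, width = 11.30
New: n = 300, width ≈ 5.54

Width reduced by factor of 11.30/5.54 = 2.04.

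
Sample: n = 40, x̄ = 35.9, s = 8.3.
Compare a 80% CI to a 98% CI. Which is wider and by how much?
98% CI is wider by 2.95

df = 39
80% CI: t* = 1.304, (34.19, 37.61), width = 2 · t* · s/√n = 3.42
98% CI: t* = 2.426, (32.72, 39.08), width = 2 · t* · s/√n = 6.37

The 98% CI is wider by 6.37 - 3.42 = 2.95.
Higher confidence requires a wider interval.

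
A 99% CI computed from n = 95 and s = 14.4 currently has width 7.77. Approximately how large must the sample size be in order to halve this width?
n ≈ 380

CI width ∝ 1/√n
To reduce width by factor 2, need √n to grow by 2 → need 2² = 4 times as many samples.

Current: n = 95, width = 7.77
New: n = 380, width ≈ 3.83

Width reduced by factor of 7.77/3.83 = 2.03.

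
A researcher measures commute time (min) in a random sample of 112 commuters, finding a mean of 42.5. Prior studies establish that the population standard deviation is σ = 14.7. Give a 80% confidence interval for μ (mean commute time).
(40.72, 44.28)

z-interval (σ known):
z* = 1.282 for 80% confidence

Margin of error = z* · σ/√n = 1.282 · 14.7/√112 = 1.78

CI: (42.5 - 1.78, 42.5 + 1.78) = (40.72, 44.28)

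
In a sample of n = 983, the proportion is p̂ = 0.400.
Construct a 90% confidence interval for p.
(0.374, 0.426)

Proportion CI:
SE = √(p̂(1-p̂)/n) = √(0.400 · 0.600 / 983) = 0.01563

z* = 1.645
Margin = z* · SE = 1.645 · 0.01563 = 0.0257

CI: 0.400 ± 0.0257 = (0.374, 0.426)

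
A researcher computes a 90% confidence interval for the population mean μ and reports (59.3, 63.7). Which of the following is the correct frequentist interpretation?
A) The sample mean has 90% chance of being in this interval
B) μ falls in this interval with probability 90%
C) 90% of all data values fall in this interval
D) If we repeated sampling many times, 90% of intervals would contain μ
D

A) Wrong — x̄ is observed and sits in the interval by construction.
B) Wrong — μ is fixed; the randomness lives in the interval, not in μ.
C) Wrong — a CI is about the parameter μ, not individual data values.
D) Correct — this is the frequentist long-run coverage interpretation.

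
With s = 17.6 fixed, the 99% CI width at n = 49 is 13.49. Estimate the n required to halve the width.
n ≈ 196

CI width ∝ 1/√n
To reduce width by factor 2, need √n to grow by 2 → need 2² = 4 times as many samples.

Current: n = 49, width = 13.49
New: n = 196, width ≈ 6.54

Width reduced by factor of 13.49/6.54 = 2.06.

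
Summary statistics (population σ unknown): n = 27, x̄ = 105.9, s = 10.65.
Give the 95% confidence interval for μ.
(101.69, 110.11)

t-interval (σ unknown):
df = n - 1 = 26
t* = 2.056 for 95% confidence

Margin of error = t* · s/√n = 2.056 · 10.65/√27 = 4.21

CI: (101.69, 110.11)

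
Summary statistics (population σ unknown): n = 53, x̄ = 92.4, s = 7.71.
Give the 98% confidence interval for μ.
(89.86, 94.94)

t-interval (σ unknown):
df = n - 1 = 52
t* = 2.400 for 98% confidence

Margin of error = t* · s/√n = 2.400 · 7.71/√53 = 2.54

CI: (89.86, 94.94)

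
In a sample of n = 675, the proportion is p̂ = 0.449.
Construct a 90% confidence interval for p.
(0.418, 0.480)

Proportion CI:
SE = √(p̂(1-p̂)/n) = √(0.449 · 0.551 / 675) = 0.01914

z* = 1.645
Margin = z* · SE = 1.645 · 0.01914 = 0.0315

CI: 0.449 ± 0.0315 = (0.418, 0.480)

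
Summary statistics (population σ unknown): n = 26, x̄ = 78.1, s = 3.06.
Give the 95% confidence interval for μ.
(76.86, 79.34)

t-interval (σ unknown):
df = n - 1 = 25
t* = 2.060 for 95% confidence

Margin of error = t* · s/√n = 2.060 · 3.06/√26 = 1.24

CI: (76.86, 79.34)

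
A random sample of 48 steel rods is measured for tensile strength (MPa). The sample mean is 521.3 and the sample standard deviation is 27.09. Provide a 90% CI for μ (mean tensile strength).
(514.74, 527.86)

t-interval (σ unknown):
df = n - 1 = 47
t* = 1.678 for 90% confidence

Margin of error = t* · s/√n = 1.678 · 27.09/√48 = 6.56

CI: (514.74, 527.86)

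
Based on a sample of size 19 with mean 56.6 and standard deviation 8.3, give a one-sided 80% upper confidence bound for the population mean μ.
μ ≤ 58.24

Upper bound (one-sided):
t* = 0.862 (one-sided for 80%)
Upper bound = x̄ + t* · s/√n = 56.6 + 0.862 · 8.3/√19 = 58.24

We are 80% confident that μ ≤ 58.24.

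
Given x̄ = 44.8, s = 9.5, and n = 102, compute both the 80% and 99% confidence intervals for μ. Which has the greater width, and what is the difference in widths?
99% CI is wider by 2.51

df = 101
80% CI: t* = 1.290, (43.59, 46.01), width = 2 · t* · s/√n = 2.43
99% CI: t* = 2.625, (42.33, 47.27), width = 2 · t* · s/√n = 4.94

The 99% CI is wider by 4.94 - 2.43 = 2.51.
Higher confidence requires a wider interval.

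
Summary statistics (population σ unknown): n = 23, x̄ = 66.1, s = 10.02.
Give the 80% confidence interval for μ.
(63.34, 68.86)

t-interval (σ unknown):
df = n - 1 = 22
t* = 1.321 for 80% confidence

Margin of error = t* · s/√n = 1.321 · 10.02/√23 = 2.76

CI: (63.34, 68.86)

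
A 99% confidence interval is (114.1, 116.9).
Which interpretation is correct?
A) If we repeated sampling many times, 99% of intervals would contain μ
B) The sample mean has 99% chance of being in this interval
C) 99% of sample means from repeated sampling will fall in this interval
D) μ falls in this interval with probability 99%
A

A) Correct — this is the frequentist long-run coverage interpretation.
B) Wrong — x̄ is observed and sits in the interval by construction.
C) Wrong — coverage applies to intervals containing μ, not to future x̄ values.
D) Wrong — μ is fixed; the randomness lives in the interval, not in μ.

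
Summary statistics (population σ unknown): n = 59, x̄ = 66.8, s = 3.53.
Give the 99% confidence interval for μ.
(65.58, 68.02)

t-interval (σ unknown):
df = n - 1 = 58
t* = 2.663 for 99% confidence

Margin of error = t* · s/√n = 2.663 · 3.53/√59 = 1.22

CI: (65.58, 68.02)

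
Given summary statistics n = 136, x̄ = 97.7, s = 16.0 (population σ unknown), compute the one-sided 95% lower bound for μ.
μ ≥ 95.43

Lower bound (one-sided):
t* = 1.656 (one-sided for 95%)
Lower bound = x̄ - t* · s/√n = 97.7 - 1.656 · 16.0/√136 = 95.43

We are 95% confident that μ ≥ 95.43.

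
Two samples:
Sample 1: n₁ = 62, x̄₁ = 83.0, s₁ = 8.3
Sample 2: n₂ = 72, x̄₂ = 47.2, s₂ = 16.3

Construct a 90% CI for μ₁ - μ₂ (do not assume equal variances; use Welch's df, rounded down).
(32.16, 39.44)

Difference: x̄₁ - x̄₂ = 35.80
SE = √(s₁²/n₁ + s₂²/n₂) = √(8.3²/62 + 16.3²/72) = 2.1912
df = 108.72 → 108 (Welch–Satterthwaite, rounded down)
t* = 1.659

CI: 35.80 ± 1.659 · 2.1912 = 35.80 ± 3.64 = (32.16, 39.44)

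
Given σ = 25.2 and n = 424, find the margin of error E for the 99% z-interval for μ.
Margin of error = 3.15

Margin of error = z* · σ/√n
= 2.576 · 25.2/√424
= 2.576 · 25.2/20.5913
= 3.15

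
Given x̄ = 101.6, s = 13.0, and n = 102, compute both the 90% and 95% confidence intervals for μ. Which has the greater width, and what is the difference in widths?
95% CI is wider by 0.84

df = 101
90% CI: t* = 1.660, (99.46, 103.74), width = 2 · t* · s/√n = 4.27
95% CI: t* = 1.984, (99.05, 104.15), width = 2 · t* · s/√n = 5.11

The 95% CI is wider by 5.11 - 4.27 = 0.84.
Higher confidence requires a wider interval.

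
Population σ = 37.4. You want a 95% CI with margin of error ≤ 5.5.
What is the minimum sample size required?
n ≥ 178

For margin E ≤ 5.5:
n ≥ (z* · σ / E)²
n ≥ (1.960 · 37.4 / 5.5)²
n ≥ 177.64

Minimum n = 178 (rounding up)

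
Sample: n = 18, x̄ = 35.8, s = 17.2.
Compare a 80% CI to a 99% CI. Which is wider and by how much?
99% CI is wider by 12.69

df = 17
80% CI: t* = 1.333, (30.40, 41.20), width = 2 · t* · s/√n = 10.81
99% CI: t* = 2.898, (24.05, 47.55), width = 2 · t* · s/√n = 23.50

The 99% CI is wider by 23.50 - 10.81 = 12.69.
Higher confidence requires a wider interval.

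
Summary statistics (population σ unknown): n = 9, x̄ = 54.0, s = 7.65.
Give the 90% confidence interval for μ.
(49.26, 58.74)

t-interval (σ unknown):
df = n - 1 = 8
t* = 1.860 for 90% confidence

Margin of error = t* · s/√n = 1.860 · 7.65/√9 = 4.74

CI: (49.26, 58.74)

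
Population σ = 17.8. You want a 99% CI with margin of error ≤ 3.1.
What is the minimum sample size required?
n ≥ 219

For margin E ≤ 3.1:
n ≥ (z* · σ / E)²
n ≥ (2.576 · 17.8 / 3.1)²
n ≥ 218.78

Minimum n = 219 (rounding up)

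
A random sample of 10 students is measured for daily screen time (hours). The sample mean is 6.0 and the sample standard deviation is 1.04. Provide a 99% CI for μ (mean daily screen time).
(4.93, 7.07)

t-interval (σ unknown):
df = n - 1 = 9
t* = 3.250 for 99% confidence

Margin of error = t* · s/√n = 3.250 · 1.04/√10 = 1.07

CI: (4.93, 7.07)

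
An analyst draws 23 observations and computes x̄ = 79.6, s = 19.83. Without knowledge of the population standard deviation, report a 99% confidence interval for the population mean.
(67.94, 91.26)

t-interval (σ unknown):
df = n - 1 = 22
t* = 2.819 for 99% confidence

Margin of error = t* · s/√n = 2.819 · 19.83/√23 = 11.66

CI: (67.94, 91.26)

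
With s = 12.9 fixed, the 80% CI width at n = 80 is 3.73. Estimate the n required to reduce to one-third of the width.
n ≈ 720

CI width ∝ 1/√n
To reduce width by factor 3, need √n to grow by 3 → need 3² = 9 times as many samples.

Current: n = 80, width = 3.73
New: n = 720, width ≈ 1.23

Width reduced by factor of 3.73/1.23 = 3.03.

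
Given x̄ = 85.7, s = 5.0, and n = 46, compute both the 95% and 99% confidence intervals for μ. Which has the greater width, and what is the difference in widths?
99% CI is wider by 1.00

df = 45
95% CI: t* = 2.014, (84.22, 87.18), width = 2 · t* · s/√n = 2.97
99% CI: t* = 2.690, (83.72, 87.68), width = 2 · t* · s/√n = 3.97

The 99% CI is wider by 3.97 - 2.97 = 1.00.
Higher confidence requires a wider interval.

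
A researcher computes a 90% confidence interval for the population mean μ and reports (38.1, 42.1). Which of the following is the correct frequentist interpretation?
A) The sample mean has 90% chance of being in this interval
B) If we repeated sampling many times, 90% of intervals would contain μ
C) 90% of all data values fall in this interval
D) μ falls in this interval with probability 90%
B

A) Wrong — x̄ is observed and sits in the interval by construction.
B) Correct — this is the frequentist long-run coverage interpretation.
C) Wrong — a CI is about the parameter μ, not individual data values.
D) Wrong — μ is fixed; the randomness lives in the interval, not in μ.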